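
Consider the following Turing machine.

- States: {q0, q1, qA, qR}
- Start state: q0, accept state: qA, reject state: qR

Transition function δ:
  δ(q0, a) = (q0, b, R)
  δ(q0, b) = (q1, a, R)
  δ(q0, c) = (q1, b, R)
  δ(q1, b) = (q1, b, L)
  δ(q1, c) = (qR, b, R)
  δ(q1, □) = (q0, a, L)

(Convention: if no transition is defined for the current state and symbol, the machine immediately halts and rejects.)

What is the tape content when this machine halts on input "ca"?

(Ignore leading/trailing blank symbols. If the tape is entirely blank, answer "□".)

Execution trace:
Initial: [q0]ca
Step 1: δ(q0, c) = (q1, b, R) → b[q1]a

No transition is defined for δ(q1, a). By convention the machine halts and rejects.

Final tape (ignoring leading/trailing blanks): ba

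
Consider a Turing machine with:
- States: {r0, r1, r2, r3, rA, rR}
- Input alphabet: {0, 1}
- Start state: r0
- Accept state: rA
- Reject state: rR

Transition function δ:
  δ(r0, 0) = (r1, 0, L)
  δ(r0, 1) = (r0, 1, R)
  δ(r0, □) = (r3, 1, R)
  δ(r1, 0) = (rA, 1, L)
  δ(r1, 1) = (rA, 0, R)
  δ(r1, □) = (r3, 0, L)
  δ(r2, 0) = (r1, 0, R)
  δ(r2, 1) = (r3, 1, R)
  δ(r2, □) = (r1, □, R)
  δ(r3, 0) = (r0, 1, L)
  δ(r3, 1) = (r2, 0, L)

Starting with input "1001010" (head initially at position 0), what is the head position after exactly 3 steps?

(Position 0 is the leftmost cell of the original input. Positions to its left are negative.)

Execution trace (head position shown):
Step 0: [r0]1001010  (head at position 0)
Step 1: move right → 1[r0]001010  (head at position 1)
Step 2: move left → [r1]1001010  (head at position 0)
Step 3: move right → 0[rA]001010  (head at position 1)

After 3 steps, the head is at position 1.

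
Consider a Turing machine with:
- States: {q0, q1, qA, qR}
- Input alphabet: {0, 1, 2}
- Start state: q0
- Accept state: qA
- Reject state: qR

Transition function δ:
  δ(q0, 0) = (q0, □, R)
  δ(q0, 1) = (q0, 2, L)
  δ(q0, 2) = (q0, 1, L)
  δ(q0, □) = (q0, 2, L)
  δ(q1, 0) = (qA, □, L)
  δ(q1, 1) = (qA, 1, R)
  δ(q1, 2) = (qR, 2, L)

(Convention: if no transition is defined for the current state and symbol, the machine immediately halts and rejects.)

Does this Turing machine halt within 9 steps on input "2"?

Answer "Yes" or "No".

Execution trace:
Initial: [q0]2
Step 1: δ(q0, 2) = (q0, 1, L) → [q0]□1
Step 2: δ(q0, □) = (q0, 2, L) → [q0]□21
Step 3: δ(q0, □) = (q0, 2, L) → [q0]□221
Step 4: δ(q0, □) = (q0, 2, L) → [q0]□2221
Step 5: δ(q0, □) = (q0, 2, L) → [q0]□22221
Step 6: δ(q0, □) = (q0, 2, L) → [q0]□222221
Step 7: δ(q0, □) = (q0, 2, L) → [q0]□2222221
Step 8: δ(q0, □) = (q0, 2, L) → [q0]□22222221
Step 9: δ(q0, □) = (q0, 2, L) → [q0]□222222221

The machine has not reached a halting state after 9 steps.
The machine did not halt within the 9-step bound.

Answer: No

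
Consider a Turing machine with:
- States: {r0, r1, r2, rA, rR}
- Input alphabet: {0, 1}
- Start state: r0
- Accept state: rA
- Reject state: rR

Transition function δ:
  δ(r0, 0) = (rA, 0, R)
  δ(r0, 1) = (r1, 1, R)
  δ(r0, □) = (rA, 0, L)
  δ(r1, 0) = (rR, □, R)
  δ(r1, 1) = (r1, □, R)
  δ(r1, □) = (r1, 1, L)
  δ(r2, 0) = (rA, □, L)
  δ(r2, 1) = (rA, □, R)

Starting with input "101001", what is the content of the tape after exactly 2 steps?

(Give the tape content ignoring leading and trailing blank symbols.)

Execution trace:
Initial: [r0]101001
Step 1: δ(r0, 1) = (r1, 1, R) → 1[r1]01001
Step 2: δ(r1, 0) = (rR, □, R) → 1□[rR]1001

The machine reaches the reject state rR and halts.

After 2 steps, the tape (ignoring leading/trailing blanks) is: 1□1001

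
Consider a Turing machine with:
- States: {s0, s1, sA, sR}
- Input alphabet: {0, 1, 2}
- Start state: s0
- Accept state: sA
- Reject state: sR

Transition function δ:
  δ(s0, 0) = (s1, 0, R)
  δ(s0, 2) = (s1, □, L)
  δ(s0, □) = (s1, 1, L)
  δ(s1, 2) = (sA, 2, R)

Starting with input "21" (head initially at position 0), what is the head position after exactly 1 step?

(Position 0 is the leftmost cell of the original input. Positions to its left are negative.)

Execution trace (head position shown):
Step 0: [s0]21  (head at position 0)
Step 1: move left → [s1]□□1  (head at position -1)

After 1 step, the head is at position -1.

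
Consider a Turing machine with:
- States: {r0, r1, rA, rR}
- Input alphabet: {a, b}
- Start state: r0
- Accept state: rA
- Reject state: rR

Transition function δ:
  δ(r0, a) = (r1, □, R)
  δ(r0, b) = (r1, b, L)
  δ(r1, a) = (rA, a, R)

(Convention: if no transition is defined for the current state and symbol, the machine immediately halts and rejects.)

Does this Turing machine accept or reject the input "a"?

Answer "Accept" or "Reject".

Execution trace:
Initial: [r0]a
Step 1: δ(r0, a) = (r1, □, R) → □[r1]□

No transition is defined for δ(r1, □). By convention the machine halts and rejects.

Answer: Reject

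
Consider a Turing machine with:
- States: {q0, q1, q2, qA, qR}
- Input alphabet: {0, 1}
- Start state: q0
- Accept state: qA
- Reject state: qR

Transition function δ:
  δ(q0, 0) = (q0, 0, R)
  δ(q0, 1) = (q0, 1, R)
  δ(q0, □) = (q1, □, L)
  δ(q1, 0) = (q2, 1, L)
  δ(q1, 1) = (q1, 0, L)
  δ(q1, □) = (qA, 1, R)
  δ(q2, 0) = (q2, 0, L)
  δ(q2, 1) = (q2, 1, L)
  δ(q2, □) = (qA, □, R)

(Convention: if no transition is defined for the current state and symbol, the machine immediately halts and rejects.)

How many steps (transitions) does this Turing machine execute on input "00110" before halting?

Execution trace:
Initial: [q0]00110
Step 1: δ(q0, 0) = (q0, 0, R) → 0[q0]0110
Step 2: δ(q0, 0) = (q0, 0, R) → 00[q0]110
Step 3: δ(q0, 1) = (q0, 1, R) → 001[q0]10
Step 4: δ(q0, 1) = (q0, 1, R) → 0011[q0]0
Step 5: δ(q0, 0) = (q0, 0, R) → 00110[q0]□
Step 6: δ(q0, □) = (q1, □, L) → 0011[q1]0□
Step 7: δ(q1, 0) = (q2, 1, L) → 001[q2]11□
Step 8: δ(q2, 1) = (q2, 1, L) → 00[q2]111□
Step 9: δ(q2, 1) = (q2, 1, L) → 0[q2]0111□
Step 10: δ(q2, 0) = (q2, 0, L) → [q2]00111□
Step 11: δ(q2, 0) = (q2, 0, L) → [q2]□00111□
Step 12: δ(q2, □) = (qA, □, R) → □[qA]00111□

The machine reaches the accept state qA and halts.

The machine executed 12 steps before halting.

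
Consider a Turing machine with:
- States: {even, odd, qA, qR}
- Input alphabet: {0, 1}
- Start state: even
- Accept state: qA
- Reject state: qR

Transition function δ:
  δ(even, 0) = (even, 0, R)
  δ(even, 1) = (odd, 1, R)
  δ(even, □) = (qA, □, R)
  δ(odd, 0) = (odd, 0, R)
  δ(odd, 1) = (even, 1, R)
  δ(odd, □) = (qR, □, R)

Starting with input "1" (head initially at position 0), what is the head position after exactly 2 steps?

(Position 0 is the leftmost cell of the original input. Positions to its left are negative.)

Execution trace (head position shown):
Step 0: [even]1  (head at position 0)
Step 1: move right → 1[odd]□  (head at position 1)
Step 2: move right → 1□[qR]□  (head at position 2)

After 2 steps, the head is at position 2.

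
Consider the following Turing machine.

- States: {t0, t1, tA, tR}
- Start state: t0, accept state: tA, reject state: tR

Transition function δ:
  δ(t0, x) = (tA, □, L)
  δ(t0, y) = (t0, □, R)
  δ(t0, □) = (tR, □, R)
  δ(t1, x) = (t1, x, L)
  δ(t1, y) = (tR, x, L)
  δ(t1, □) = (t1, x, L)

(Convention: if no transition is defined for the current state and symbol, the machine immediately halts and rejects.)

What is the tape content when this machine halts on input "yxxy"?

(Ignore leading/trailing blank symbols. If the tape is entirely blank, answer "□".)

Execution trace:
Initial: [t0]yxxy
Step 1: δ(t0, y) = (t0, □, R) → □[t0]xxy
Step 2: δ(t0, x) = (tA, □, L) → [tA]□□xy

The machine reaches the accept state tA and halts.

Final tape (ignoring leading/trailing blanks): xy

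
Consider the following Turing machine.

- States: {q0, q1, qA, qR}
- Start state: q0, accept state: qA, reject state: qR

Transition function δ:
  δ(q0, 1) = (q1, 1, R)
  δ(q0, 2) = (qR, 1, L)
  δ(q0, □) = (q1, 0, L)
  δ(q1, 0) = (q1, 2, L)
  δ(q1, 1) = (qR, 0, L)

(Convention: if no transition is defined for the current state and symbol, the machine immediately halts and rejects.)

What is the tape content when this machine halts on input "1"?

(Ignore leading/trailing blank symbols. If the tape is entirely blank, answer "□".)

Execution trace:
Initial: [q0]1
Step 1: δ(q0, 1) = (q1, 1, R) → 1[q1]□

No transition is defined for δ(q1, □). By convention the machine halts and rejects.

Final tape (ignoring leading/trailing blanks): 1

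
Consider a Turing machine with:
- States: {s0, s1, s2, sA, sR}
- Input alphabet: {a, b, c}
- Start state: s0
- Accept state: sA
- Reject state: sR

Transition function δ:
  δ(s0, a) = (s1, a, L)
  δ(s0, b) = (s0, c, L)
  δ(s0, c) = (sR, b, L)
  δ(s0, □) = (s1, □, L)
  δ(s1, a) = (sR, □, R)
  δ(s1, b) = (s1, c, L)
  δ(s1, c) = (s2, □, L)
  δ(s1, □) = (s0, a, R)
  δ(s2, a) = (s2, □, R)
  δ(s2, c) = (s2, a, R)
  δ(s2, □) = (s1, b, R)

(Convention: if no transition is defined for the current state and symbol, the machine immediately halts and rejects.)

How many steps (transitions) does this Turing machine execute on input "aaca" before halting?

Execution trace:
Initial: [s0]aaca
Step 1: δ(s0, a) = (s1, a, L) → [s1]□aaca
Step 2: δ(s1, □) = (s0, a, R) → a[s0]aaca
Step 3: δ(s0, a) = (s1, a, L) → [s1]aaaca
Step 4: δ(s1, a) = (sR, □, R) → □[sR]aaca

The machine reaches the reject state sR and halts.

The machine executed 4 steps before halting.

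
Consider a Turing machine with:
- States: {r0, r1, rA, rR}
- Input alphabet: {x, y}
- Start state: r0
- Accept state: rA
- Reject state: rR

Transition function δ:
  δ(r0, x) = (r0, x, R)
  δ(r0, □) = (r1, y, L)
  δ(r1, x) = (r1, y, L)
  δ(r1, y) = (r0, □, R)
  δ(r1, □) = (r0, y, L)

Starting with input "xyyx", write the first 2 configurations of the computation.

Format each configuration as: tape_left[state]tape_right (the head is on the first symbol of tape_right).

Transitions applied:
Step 1: δ(r0, x) = (r0, x, R)

The first 2 configurations are:
[r0]xyyx ⊢ x[r0]yyx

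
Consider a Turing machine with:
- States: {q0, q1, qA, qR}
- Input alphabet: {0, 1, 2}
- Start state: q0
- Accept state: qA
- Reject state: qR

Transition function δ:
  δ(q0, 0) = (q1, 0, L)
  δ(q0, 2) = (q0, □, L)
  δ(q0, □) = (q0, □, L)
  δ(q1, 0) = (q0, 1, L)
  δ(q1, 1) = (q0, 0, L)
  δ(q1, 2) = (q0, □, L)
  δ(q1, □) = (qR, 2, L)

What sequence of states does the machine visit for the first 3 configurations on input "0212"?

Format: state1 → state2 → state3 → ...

Execution trace:
Initial: [q0]0212
Step 1: δ(q0, 0) = (q1, 0, L) → [q1]□0212
Step 2: δ(q1, □) = (qR, 2, L) → [qR]□20212

The machine reaches the reject state qR and halts.

State sequence: q0 → q1 → qR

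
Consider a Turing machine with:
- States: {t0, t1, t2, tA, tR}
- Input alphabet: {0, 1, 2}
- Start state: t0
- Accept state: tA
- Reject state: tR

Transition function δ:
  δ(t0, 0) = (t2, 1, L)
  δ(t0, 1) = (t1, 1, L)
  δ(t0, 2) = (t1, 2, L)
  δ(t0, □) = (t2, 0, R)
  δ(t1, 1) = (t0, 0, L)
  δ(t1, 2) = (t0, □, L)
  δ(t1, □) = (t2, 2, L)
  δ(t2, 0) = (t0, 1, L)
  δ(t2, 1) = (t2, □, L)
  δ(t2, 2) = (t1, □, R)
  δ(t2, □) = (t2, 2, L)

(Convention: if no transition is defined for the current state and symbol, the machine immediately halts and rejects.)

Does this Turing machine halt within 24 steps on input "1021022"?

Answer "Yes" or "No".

Execution trace:
Initial: [t0]1021022
Step 1: δ(t0, 1) = (t1, 1, L) → [t1]□1021022
Step 2: δ(t1, □) = (t2, 2, L) → [t2]□21021022
Step 3: δ(t2, □) = (t2, 2, L) → [t2]□221021022
Step 4: δ(t2, □) = (t2, 2, L) → [t2]□2221021022
Step 5: δ(t2, □) = (t2, 2, L) → [t2]□22221021022
Step 6: δ(t2, □) = (t2, 2, L) → [t2]□222221021022
Step 7: δ(t2, □) = (t2, 2, L) → [t2]□2222221021022
Step 8: δ(t2, □) = (t2, 2, L) → [t2]□22222221021022
Step 9: δ(t2, □) = (t2, 2, L) → [t2]□222222221021022
Step 10: δ(t2, □) = (t2, 2, L) → [t2]□2222222221021022
Step 11: δ(t2, □) = (t2, 2, L) → [t2]□22222222221021022
Step 12: δ(t2, □) = (t2, 2, L) → [t2]□222222222221021022
Step 13: δ(t2, □) = (t2, 2, L) → [t2]□2222222222221021022
Step 14: δ(t2, □) = (t2, 2, L) → [t2]□22222222222221021022
Step 15: δ(t2, □) = (t2, 2, L) → [t2]□222222222222221021022
Step 16: δ(t2, □) = (t2, 2, L) → [t2]□2222222222222221021022
Step 17: δ(t2, □) = (t2, 2, L) → [t2]□22222222222222221021022
Step 18: δ(t2, □) = (t2, 2, L) → [t2]□222222222222222221021022
Step 19: δ(t2, □) = (t2, 2, L) → [t2]□2222222222222222221021022
Step 20: δ(t2, □) = (t2, 2, L) → [t2]□22222222222222222221021022
Step 21: δ(t2, □) = (t2, 2, L) → [t2]□222222222222222222221021022
Step 22: δ(t2, □) = (t2, 2, L) → [t2]□2222222222222222222221021022
Step 23: δ(t2, □) = (t2, 2, L) → [t2]□22222222222222222222221021022
Step 24: δ(t2, □) = (t2, 2, L) → [t2]□222222222222222222222221021022

The machine has not reached a halting state after 24 steps.
The machine did not halt within the 24-step bound.

Answer: No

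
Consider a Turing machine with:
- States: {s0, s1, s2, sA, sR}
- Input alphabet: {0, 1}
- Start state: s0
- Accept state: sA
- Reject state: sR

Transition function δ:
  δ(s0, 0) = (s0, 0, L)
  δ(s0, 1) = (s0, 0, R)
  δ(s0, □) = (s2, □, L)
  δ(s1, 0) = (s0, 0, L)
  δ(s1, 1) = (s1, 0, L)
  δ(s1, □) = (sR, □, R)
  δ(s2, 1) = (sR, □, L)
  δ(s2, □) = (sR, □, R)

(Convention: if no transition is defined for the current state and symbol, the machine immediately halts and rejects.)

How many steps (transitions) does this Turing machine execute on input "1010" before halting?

Execution trace:
Initial: [s0]1010
Step 1: δ(s0, 1) = (s0, 0, R) → 0[s0]010
Step 2: δ(s0, 0) = (s0, 0, L) → [s0]0010
Step 3: δ(s0, 0) = (s0, 0, L) → [s0]□0010
Step 4: δ(s0, □) = (s2, □, L) → [s2]□□0010
Step 5: δ(s2, □) = (sR, □, R) → □[sR]□0010

The machine reaches the reject state sR and halts.

The machine executed 5 steps before halting.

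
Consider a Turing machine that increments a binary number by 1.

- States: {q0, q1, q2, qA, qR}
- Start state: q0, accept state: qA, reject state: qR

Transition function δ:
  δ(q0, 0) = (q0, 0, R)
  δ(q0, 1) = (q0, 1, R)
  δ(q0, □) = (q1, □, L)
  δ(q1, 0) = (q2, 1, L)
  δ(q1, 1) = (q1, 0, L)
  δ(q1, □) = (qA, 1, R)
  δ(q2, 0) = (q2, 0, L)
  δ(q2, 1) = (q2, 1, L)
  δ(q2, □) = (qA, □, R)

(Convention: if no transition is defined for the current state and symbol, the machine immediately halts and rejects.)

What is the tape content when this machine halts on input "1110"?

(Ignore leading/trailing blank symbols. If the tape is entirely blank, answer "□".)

Execution trace:
Initial: [q0]1110
Step 1: δ(q0, 1) = (q0, 1, R) → 1[q0]110
Step 2: δ(q0, 1) = (q0, 1, R) → 11[q0]10
Step 3: δ(q0, 1) = (q0, 1, R) → 111[q0]0
Step 4: δ(q0, 0) = (q0, 0, R) → 1110[q0]□
Step 5: δ(q0, □) = (q1, □, L) → 111[q1]0□
Step 6: δ(q1, 0) = (q2, 1, L) → 11[q2]11□
Step 7: δ(q2, 1) = (q2, 1, L) → 1[q2]111□
Step 8: δ(q2, 1) = (q2, 1, L) → [q2]1111□
Step 9: δ(q2, 1) = (q2, 1, L) → [q2]□1111□
Step 10: δ(q2, □) = (qA, □, R) → □[qA]1111□

The machine reaches the accept state qA and halts.

Final tape (ignoring leading/trailing blanks): 1111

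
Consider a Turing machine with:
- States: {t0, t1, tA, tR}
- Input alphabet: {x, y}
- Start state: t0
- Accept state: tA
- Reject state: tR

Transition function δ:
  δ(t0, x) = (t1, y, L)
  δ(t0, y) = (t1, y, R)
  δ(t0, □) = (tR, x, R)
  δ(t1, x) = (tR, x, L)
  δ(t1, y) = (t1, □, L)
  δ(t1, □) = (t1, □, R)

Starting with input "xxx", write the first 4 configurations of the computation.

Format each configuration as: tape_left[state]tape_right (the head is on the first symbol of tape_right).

Transitions applied:
Step 1: δ(t0, x) = (t1, y, L)
Step 2: δ(t1, □) = (t1, □, R)
Step 3: δ(t1, y) = (t1, □, L)

The first 4 configurations are:
[t0]xxx ⊢ [t1]□yxx ⊢ □[t1]yxx ⊢ [t1]□□xx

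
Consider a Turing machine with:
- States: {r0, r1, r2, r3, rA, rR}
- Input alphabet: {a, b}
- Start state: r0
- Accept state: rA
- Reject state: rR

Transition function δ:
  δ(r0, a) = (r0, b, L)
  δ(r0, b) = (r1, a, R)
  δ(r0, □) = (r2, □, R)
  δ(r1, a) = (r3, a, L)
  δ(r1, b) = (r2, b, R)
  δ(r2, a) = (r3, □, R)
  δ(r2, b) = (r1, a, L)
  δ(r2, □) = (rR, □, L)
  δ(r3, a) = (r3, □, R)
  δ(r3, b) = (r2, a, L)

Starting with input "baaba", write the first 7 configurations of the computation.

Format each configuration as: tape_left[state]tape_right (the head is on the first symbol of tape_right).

Transitions applied:
Step 1: δ(r0, b) = (r1, a, R)
Step 2: δ(r1, a) = (r3, a, L)
Step 3: δ(r3, a) = (r3, □, R)
Step 4: δ(r3, a) = (r3, □, R)
Step 5: δ(r3, a) = (r3, □, R)
Step 6: δ(r3, b) = (r2, a, L)

The first 7 configurations are:
[r0]baaba ⊢ a[r1]aaba ⊢ [r3]aaaba ⊢ □[r3]aaba ⊢ □□[r3]aba ⊢ □□□[r3]ba ⊢ □□[r2]□aa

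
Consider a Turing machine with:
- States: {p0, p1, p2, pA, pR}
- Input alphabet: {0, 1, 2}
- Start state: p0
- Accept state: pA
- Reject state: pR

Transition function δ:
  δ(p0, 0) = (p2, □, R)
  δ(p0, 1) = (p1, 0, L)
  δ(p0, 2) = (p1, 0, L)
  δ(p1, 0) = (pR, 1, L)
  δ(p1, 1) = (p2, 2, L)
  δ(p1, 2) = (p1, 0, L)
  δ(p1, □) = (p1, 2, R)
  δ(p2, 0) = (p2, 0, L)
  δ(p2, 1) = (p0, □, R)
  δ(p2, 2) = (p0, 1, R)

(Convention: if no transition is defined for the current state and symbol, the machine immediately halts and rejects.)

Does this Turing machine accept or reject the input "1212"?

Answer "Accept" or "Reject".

Execution trace:
Initial: [p0]1212
Step 1: δ(p0, 1) = (p1, 0, L) → [p1]□0212
Step 2: δ(p1, □) = (p1, 2, R) → 2[p1]0212
Step 3: δ(p1, 0) = (pR, 1, L) → [pR]21212

The machine reaches the reject state pR and halts.

Answer: Reject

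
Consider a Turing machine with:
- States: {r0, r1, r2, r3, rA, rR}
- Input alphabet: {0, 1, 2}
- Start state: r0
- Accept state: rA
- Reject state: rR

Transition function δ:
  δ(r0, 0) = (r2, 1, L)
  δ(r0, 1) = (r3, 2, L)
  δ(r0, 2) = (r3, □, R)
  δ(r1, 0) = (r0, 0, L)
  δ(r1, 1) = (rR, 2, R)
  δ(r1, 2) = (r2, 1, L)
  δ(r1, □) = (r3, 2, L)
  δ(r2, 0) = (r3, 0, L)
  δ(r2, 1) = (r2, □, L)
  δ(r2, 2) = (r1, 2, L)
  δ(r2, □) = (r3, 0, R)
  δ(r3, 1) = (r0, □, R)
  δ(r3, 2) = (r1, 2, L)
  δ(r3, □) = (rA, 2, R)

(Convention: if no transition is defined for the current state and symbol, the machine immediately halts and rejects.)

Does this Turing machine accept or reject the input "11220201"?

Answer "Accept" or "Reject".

Execution trace:
Initial: [r0]11220201
Step 1: δ(r0, 1) = (r3, 2, L) → [r3]□21220201
Step 2: δ(r3, □) = (rA, 2, R) → 2[rA]21220201

The machine reaches the accept state rA and halts.

Answer: Accept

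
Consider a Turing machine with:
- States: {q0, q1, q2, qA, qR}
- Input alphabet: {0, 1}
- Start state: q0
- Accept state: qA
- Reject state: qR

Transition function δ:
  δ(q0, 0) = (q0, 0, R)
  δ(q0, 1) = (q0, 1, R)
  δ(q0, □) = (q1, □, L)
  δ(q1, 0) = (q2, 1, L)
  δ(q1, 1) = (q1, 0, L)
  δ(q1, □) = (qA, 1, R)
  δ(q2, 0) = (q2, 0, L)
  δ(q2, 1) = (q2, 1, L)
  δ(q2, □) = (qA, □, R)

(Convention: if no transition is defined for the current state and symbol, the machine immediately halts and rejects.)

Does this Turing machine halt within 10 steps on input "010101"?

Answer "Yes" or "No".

Execution trace:
Initial: [q0]010101
Step 1: δ(q0, 0) = (q0, 0, R) → 0[q0]10101
Step 2: δ(q0, 1) = (q0, 1, R) → 01[q0]0101
Step 3: δ(q0, 0) = (q0, 0, R) → 010[q0]101
Step 4: δ(q0, 1) = (q0, 1, R) → 0101[q0]01
Step 5: δ(q0, 0) = (q0, 0, R) → 01010[q0]1
Step 6: δ(q0, 1) = (q0, 1, R) → 010101[q0]□
Step 7: δ(q0, □) = (q1, □, L) → 01010[q1]1□
Step 8: δ(q1, 1) = (q1, 0, L) → 0101[q1]00□
Step 9: δ(q1, 0) = (q2, 1, L) → 010[q2]110□
Step 10: δ(q2, 1) = (q2, 1, L) → 01[q2]0110□

The machine has not reached a halting state after 10 steps.
The machine did not halt within the 10-step bound.

Answer: No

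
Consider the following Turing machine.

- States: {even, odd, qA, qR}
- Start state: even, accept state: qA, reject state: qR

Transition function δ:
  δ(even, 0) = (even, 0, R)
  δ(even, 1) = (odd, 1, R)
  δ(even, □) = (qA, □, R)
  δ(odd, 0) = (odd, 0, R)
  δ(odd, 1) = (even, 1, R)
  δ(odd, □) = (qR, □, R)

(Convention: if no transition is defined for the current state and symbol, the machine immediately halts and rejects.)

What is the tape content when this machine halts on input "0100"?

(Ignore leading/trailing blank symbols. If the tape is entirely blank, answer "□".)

Execution trace:
Initial: [even]0100
Step 1: δ(even, 0) = (even, 0, R) → 0[even]100
Step 2: δ(even, 1) = (odd, 1, R) → 01[odd]00
Step 3: δ(odd, 0) = (odd, 0, R) → 010[odd]0
Step 4: δ(odd, 0) = (odd, 0, R) → 0100[odd]□
Step 5: δ(odd, □) = (qR, □, R) → 0100□[qR]□

The machine reaches the reject state qR and halts.

Final tape (ignoring leading/trailing blanks): 0100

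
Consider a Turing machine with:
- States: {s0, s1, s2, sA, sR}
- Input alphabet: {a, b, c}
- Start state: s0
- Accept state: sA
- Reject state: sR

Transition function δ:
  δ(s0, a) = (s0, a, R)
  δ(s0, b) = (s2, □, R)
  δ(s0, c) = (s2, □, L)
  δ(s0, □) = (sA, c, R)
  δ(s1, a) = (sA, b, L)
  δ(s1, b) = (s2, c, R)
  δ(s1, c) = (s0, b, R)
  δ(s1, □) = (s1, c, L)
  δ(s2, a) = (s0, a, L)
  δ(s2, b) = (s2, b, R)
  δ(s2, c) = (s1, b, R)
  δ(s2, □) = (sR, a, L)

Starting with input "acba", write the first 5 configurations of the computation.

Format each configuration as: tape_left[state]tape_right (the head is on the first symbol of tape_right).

Transitions applied:
Step 1: δ(s0, a) = (s0, a, R)
Step 2: δ(s0, c) = (s2, □, L)
Step 3: δ(s2, a) = (s0, a, L)
Step 4: δ(s0, □) = (sA, c, R)

The first 5 configurations are:
[s0]acba ⊢ a[s0]cba ⊢ [s2]a□ba ⊢ [s0]□a□ba ⊢ c[sA]a□ba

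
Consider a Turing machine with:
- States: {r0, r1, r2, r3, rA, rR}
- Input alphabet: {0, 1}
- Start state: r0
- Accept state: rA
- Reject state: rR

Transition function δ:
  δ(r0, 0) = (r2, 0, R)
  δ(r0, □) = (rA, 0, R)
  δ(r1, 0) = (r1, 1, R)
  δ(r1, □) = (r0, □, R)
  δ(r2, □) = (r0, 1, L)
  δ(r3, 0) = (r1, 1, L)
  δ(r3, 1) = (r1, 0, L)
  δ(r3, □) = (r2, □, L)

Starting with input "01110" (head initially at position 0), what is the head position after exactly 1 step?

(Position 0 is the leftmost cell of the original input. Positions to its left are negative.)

Execution trace (head position shown):
Step 0: [r0]01110  (head at position 0)
Step 1: move right → 0[r2]1110  (head at position 1)

After 1 step, the head is at position 1.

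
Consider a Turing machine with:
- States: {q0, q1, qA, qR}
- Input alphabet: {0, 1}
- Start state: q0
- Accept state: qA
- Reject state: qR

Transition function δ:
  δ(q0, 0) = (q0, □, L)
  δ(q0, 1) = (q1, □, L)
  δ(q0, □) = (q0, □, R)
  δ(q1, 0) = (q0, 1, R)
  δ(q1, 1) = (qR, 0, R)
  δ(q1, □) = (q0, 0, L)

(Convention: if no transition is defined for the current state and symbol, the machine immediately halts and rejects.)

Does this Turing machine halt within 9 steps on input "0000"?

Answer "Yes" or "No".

Execution trace:
Initial: [q0]0000
Step 1: δ(q0, 0) = (q0, □, L) → [q0]□□000
Step 2: δ(q0, □) = (q0, □, R) → □[q0]□000
Step 3: δ(q0, □) = (q0, □, R) → □□[q0]000
Step 4: δ(q0, 0) = (q0, □, L) → □[q0]□□00
Step 5: δ(q0, □) = (q0, □, R) → □□[q0]□00
Step 6: δ(q0, □) = (q0, □, R) → □□□[q0]00
Step 7: δ(q0, 0) = (q0, □, L) → □□[q0]□□0
Step 8: δ(q0, □) = (q0, □, R) → □□□[q0]□0
Step 9: δ(q0, □) = (q0, □, R) → □□□□[q0]0

The machine has not reached a halting state after 9 steps.
The machine did not halt within the 9-step bound.

Answer: No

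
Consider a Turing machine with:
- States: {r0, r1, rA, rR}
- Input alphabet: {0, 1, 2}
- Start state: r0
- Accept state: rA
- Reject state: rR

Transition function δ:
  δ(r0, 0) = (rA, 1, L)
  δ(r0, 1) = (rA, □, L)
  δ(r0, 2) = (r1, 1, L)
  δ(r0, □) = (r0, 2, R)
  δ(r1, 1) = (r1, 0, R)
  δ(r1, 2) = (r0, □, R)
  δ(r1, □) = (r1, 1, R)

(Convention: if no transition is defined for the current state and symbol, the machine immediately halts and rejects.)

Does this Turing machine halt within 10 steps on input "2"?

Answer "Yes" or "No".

Execution trace:
Initial: [r0]2
Step 1: δ(r0, 2) = (r1, 1, L) → [r1]□1
Step 2: δ(r1, □) = (r1, 1, R) → 1[r1]1
Step 3: δ(r1, 1) = (r1, 0, R) → 10[r1]□
Step 4: δ(r1, □) = (r1, 1, R) → 101[r1]□
Step 5: δ(r1, □) = (r1, 1, R) → 1011[r1]□
Step 6: δ(r1, □) = (r1, 1, R) → 10111[r1]□
Step 7: δ(r1, □) = (r1, 1, R) → 101111[r1]□
Step 8: δ(r1, □) = (r1, 1, R) → 1011111[r1]□
Step 9: δ(r1, □) = (r1, 1, R) → 10111111[r1]□
Step 10: δ(r1, □) = (r1, 1, R) → 101111111[r1]□

The machine has not reached a halting state after 10 steps.
The machine did not halt within the 10-step bound.

Answer: No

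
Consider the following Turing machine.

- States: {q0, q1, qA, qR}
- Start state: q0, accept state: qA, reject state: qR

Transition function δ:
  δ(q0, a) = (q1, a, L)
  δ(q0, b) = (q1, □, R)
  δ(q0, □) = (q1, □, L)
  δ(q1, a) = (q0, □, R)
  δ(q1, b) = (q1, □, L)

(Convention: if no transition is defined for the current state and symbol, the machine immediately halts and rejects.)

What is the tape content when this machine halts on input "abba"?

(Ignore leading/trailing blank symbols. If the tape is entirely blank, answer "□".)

Execution trace:
Initial: [q0]abba
Step 1: δ(q0, a) = (q1, a, L) → [q1]□abba

No transition is defined for δ(q1, □). By convention the machine halts and rejects.

Final tape (ignoring leading/trailing blanks): abba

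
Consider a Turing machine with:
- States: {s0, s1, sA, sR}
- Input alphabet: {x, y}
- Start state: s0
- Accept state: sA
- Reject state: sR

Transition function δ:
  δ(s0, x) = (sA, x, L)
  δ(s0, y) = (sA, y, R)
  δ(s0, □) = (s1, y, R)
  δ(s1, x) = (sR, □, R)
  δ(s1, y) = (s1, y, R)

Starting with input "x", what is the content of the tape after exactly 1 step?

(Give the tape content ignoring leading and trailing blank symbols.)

Execution trace:
Initial: [s0]x
Step 1: δ(s0, x) = (sA, x, L) → [sA]□x

The machine reaches the accept state sA and halts.

After 1 step, the tape (ignoring leading/trailing blanks) is: x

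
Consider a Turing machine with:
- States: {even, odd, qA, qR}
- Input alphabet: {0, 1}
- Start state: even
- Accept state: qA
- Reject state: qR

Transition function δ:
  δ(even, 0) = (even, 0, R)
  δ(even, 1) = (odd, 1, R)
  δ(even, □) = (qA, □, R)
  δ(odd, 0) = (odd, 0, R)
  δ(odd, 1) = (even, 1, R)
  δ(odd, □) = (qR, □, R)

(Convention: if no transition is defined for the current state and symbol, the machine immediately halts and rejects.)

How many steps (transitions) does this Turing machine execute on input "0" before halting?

Execution trace:
Initial: [even]0
Step 1: δ(even, 0) = (even, 0, R) → 0[even]□
Step 2: δ(even, □) = (qA, □, R) → 0□[qA]□

The machine reaches the accept state qA and halts.

The machine executed 2 steps before halting.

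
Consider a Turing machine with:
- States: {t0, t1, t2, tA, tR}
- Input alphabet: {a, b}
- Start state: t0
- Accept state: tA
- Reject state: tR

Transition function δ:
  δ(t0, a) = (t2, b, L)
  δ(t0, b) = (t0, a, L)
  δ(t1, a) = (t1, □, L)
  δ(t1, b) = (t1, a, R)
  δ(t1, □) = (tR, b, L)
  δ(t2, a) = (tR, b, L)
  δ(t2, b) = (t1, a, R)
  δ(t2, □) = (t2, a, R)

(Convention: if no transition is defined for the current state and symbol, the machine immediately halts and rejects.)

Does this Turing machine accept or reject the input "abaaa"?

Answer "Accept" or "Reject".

Execution trace:
Initial: [t0]abaaa
Step 1: δ(t0, a) = (t2, b, L) → [t2]□bbaaa
Step 2: δ(t2, □) = (t2, a, R) → a[t2]bbaaa
Step 3: δ(t2, b) = (t1, a, R) → aa[t1]baaa
Step 4: δ(t1, b) = (t1, a, R) → aaa[t1]aaa
Step 5: δ(t1, a) = (t1, □, L) → aa[t1]a□aa
Step 6: δ(t1, a) = (t1, □, L) → a[t1]a□□aa
Step 7: δ(t1, a) = (t1, □, L) → [t1]a□□□aa
Step 8: δ(t1, a) = (t1, □, L) → [t1]□□□□□aa
Step 9: δ(t1, □) = (tR, b, L) → [tR]□b□□□□aa

The machine reaches the reject state tR and halts.

Answer: Reject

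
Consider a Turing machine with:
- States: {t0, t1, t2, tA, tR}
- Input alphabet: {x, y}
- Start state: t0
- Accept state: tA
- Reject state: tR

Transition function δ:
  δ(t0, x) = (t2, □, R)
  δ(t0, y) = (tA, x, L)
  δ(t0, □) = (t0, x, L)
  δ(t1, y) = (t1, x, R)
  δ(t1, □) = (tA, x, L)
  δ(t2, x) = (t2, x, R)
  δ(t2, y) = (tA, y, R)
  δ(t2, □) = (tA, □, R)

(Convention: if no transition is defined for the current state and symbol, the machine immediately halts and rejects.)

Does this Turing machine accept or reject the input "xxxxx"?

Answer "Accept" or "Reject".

Execution trace:
Initial: [t0]xxxxx
Step 1: δ(t0, x) = (t2, □, R) → □[t2]xxxx
Step 2: δ(t2, x) = (t2, x, R) → □x[t2]xxx
Step 3: δ(t2, x) = (t2, x, R) → □xx[t2]xx
Step 4: δ(t2, x) = (t2, x, R) → □xxx[t2]x
Step 5: δ(t2, x) = (t2, x, R) → □xxxx[t2]□
Step 6: δ(t2, □) = (tA, □, R) → □xxxx□[tA]□

The machine reaches the accept state tA and halts.

Answer: Accept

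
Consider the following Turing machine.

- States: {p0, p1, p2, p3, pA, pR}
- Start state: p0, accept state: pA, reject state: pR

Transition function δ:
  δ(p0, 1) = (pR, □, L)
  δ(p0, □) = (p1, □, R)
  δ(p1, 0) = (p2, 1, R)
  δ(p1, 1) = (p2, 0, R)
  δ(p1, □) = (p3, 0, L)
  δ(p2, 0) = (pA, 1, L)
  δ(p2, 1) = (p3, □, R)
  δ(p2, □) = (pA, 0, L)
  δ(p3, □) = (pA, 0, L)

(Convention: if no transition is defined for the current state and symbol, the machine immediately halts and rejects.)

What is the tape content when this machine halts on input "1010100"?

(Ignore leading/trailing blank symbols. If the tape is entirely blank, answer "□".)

Execution trace:
Initial: [p0]1010100
Step 1: δ(p0, 1) = (pR, □, L) → [pR]□□010100

The machine reaches the reject state pR and halts.

Final tape (ignoring leading/trailing blanks): 010100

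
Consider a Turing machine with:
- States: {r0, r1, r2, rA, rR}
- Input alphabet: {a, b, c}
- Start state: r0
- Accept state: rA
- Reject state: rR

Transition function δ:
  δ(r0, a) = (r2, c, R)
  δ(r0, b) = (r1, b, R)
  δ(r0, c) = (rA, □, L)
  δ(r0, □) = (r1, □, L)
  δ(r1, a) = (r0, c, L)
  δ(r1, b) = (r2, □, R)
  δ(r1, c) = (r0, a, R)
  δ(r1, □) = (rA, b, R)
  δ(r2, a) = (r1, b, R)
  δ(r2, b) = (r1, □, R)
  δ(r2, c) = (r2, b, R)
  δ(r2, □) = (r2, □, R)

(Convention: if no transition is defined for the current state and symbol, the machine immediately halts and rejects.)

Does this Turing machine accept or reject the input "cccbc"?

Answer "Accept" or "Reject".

Execution trace:
Initial: [r0]cccbc
Step 1: δ(r0, c) = (rA, □, L) → [rA]□□ccbc

The machine reaches the accept state rA and halts.

Answer: Accept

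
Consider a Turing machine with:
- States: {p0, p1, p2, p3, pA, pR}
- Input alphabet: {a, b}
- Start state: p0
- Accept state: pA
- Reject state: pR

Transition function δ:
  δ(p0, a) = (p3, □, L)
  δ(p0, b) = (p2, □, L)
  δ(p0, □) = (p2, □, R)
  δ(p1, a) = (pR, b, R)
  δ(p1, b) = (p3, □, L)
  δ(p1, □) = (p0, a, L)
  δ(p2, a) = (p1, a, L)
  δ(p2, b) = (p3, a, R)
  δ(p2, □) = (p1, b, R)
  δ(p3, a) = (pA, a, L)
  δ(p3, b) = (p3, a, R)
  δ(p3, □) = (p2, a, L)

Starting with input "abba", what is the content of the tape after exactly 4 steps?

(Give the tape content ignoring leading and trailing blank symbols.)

Execution trace:
Initial: [p0]abba
Step 1: δ(p0, a) = (p3, □, L) → [p3]□□bba
Step 2: δ(p3, □) = (p2, a, L) → [p2]□a□bba
Step 3: δ(p2, □) = (p1, b, R) → b[p1]a□bba
Step 4: δ(p1, a) = (pR, b, R) → bb[pR]□bba

The machine reaches the reject state pR and halts.

After 4 steps, the tape (ignoring leading/trailing blanks) is: bb□bba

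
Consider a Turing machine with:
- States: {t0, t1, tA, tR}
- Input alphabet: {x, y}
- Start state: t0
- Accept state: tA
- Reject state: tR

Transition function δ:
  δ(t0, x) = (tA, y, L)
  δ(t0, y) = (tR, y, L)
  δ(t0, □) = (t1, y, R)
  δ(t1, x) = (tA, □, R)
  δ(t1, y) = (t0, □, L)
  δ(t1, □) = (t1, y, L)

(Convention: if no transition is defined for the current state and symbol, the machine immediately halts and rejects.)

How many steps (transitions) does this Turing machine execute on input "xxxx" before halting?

Execution trace:
Initial: [t0]xxxx
Step 1: δ(t0, x) = (tA, y, L) → [tA]□yxxx

The machine reaches the accept state tA and halts.

The machine executed 1 step before halting.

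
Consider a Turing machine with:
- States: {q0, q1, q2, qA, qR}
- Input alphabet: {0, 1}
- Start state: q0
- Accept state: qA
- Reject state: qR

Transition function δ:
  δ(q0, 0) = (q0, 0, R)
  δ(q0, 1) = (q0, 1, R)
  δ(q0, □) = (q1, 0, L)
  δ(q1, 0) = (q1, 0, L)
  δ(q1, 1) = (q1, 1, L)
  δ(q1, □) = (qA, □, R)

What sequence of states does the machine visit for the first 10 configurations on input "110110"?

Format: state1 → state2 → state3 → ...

Execution trace:
Initial: [q0]110110
Step 1: δ(q0, 1) = (q0, 1, R) → 1[q0]10110
Step 2: δ(q0, 1) = (q0, 1, R) → 11[q0]0110
Step 3: δ(q0, 0) = (q0, 0, R) → 110[q0]110
Step 4: δ(q0, 1) = (q0, 1, R) → 1101[q0]10
Step 5: δ(q0, 1) = (q0, 1, R) → 11011[q0]0
Step 6: δ(q0, 0) = (q0, 0, R) → 110110[q0]□
Step 7: δ(q0, □) = (q1, 0, L) → 11011[q1]00
Step 8: δ(q1, 0) = (q1, 0, L) → 1101[q1]100
Step 9: δ(q1, 1) = (q1, 1, L) → 110[q1]1100

State sequence: q0 → q0 → q0 → q0 → q0 → q0 → q0 → q1 → q1 → q1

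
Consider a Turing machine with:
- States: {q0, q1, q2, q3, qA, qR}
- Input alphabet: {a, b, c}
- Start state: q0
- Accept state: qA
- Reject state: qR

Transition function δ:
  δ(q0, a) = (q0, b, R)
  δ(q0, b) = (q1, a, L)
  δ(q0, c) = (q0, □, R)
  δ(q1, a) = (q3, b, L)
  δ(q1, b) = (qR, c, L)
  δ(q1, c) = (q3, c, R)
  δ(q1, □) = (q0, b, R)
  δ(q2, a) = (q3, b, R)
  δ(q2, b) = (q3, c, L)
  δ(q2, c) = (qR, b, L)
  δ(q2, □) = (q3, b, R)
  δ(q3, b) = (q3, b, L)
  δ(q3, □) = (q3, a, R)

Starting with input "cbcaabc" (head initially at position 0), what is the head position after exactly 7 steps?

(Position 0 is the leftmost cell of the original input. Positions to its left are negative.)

Execution trace (head position shown):
Step 0: [q0]cbcaabc  (head at position 0)
Step 1: move right → □[q0]bcaabc  (head at position 1)
Step 2: move left → [q1]□acaabc  (head at position 0)
Step 3: move right → b[q0]acaabc  (head at position 1)
Step 4: move right → bb[q0]caabc  (head at position 2)
Step 5: move right → bb□[q0]aabc  (head at position 3)
Step 6: move right → bb□b[q0]abc  (head at position 4)
Step 7: move right → bb□bb[q0]bc  (head at position 5)

After 7 steps, the head is at position 5.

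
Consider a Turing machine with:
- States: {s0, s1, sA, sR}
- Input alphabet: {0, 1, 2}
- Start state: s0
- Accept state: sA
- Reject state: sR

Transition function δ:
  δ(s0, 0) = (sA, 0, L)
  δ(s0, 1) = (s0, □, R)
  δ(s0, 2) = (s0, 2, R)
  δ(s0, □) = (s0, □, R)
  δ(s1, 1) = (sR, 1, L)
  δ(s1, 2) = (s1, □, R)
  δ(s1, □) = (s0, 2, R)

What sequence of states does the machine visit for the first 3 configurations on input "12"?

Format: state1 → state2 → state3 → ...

Execution trace:
Initial: [s0]12
Step 1: δ(s0, 1) = (s0, □, R) → □[s0]2
Step 2: δ(s0, 2) = (s0, 2, R) → □2[s0]□

State sequence: s0 → s0 → s0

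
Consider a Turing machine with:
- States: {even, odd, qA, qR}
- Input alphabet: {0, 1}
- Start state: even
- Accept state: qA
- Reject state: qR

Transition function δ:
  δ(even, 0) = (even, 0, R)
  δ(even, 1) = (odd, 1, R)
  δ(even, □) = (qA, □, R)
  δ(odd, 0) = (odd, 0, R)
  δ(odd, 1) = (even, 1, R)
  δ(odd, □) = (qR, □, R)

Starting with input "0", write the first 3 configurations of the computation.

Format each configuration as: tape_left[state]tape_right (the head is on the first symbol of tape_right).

Transitions applied:
Step 1: δ(even, 0) = (even, 0, R)
Step 2: δ(even, □) = (qA, □, R)

The first 3 configurations are:
[even]0 ⊢ 0[even]□ ⊢ 0□[qA]□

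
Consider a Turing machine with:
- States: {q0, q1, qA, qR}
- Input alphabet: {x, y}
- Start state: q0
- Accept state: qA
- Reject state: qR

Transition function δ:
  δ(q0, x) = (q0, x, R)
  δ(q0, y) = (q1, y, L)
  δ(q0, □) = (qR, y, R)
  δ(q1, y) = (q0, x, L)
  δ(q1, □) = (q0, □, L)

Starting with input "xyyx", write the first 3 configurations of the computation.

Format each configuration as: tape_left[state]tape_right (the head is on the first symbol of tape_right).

Transitions applied:
Step 1: δ(q0, x) = (q0, x, R)
Step 2: δ(q0, y) = (q1, y, L)

The first 3 configurations are:
[q0]xyyx ⊢ x[q0]yyx ⊢ [q1]xyyx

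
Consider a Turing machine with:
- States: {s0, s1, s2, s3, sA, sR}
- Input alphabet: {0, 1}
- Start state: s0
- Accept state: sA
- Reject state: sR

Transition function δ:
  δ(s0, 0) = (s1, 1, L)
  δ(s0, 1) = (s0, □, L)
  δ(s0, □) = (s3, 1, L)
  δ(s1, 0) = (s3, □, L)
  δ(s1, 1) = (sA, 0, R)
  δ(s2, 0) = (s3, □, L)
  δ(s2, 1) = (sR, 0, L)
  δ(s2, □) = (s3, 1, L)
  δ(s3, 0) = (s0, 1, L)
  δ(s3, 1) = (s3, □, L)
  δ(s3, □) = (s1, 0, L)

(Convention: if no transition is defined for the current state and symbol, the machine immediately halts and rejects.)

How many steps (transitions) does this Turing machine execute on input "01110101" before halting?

Execution trace:
Initial: [s0]01110101
Step 1: δ(s0, 0) = (s1, 1, L) → [s1]□11110101

No transition is defined for δ(s1, □). By convention the machine halts and rejects.

The machine executed 1 step before halting.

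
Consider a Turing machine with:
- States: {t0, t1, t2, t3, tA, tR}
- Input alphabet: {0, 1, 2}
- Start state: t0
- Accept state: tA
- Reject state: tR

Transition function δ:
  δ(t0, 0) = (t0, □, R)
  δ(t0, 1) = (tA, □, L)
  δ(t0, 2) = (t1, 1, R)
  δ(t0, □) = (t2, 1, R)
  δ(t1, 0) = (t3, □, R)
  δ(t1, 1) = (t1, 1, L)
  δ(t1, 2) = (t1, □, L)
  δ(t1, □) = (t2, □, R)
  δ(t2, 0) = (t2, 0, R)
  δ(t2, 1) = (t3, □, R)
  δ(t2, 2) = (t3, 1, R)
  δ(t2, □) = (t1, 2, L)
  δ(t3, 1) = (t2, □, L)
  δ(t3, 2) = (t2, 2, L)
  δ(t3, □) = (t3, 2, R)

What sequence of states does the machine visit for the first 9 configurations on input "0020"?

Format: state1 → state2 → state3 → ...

Execution trace:
Initial: [t0]0020
Step 1: δ(t0, 0) = (t0, □, R) → □[t0]020
Step 2: δ(t0, 0) = (t0, □, R) → □□[t0]20
Step 3: δ(t0, 2) = (t1, 1, R) → □□1[t1]0
Step 4: δ(t1, 0) = (t3, □, R) → □□1□[t3]□
Step 5: δ(t3, □) = (t3, 2, R) → □□1□2[t3]□
Step 6: δ(t3, □) = (t3, 2, R) → □□1□22[t3]□
Step 7: δ(t3, □) = (t3, 2, R) → □□1□222[t3]□
Step 8: δ(t3, □) = (t3, 2, R) → □□1□2222[t3]□

State sequence: t0 → t0 → t0 → t1 → t3 → t3 → t3 → t3 → t3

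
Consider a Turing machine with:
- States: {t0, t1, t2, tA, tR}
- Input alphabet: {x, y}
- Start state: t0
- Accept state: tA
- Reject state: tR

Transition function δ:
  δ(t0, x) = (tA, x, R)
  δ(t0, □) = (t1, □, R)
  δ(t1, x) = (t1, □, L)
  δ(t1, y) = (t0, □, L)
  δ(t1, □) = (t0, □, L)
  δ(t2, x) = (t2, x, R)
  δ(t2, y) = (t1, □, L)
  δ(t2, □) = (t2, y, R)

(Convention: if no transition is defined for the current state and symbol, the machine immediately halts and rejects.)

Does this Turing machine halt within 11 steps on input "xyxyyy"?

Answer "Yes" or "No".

Execution trace:
Initial: [t0]xyxyyy
Step 1: δ(t0, x) = (tA, x, R) → x[tA]yxyyy

The machine reaches the accept state tA and halts.
The machine halted after 1 step (within the 11-step bound).

Answer: Yes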